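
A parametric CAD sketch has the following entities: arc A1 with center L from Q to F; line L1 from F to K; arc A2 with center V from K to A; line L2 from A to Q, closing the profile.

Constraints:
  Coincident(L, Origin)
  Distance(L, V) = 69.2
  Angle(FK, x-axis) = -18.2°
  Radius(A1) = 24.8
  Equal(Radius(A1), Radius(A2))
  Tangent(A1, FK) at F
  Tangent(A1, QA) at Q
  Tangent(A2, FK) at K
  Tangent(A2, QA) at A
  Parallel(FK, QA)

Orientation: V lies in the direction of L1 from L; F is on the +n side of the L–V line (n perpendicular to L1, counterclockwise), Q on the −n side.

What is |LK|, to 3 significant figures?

73.5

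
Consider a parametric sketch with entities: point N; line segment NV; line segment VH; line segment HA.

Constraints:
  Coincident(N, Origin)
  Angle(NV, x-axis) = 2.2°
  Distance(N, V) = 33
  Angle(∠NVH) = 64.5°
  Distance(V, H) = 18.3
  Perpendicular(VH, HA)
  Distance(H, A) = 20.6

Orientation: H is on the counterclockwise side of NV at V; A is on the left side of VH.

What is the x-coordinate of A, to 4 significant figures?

6.230

N is at the origin; NV runs at 2.2° with length 33.0, so V = 33.0·(cos 2.2°, sin 2.2°) = (32.98, 1.267). ∠NVH = 64.5°, so VH runs at 2.2° + (180° − 64.5°) = 117.7° from the x-axis; with |VH| = 18.3, H = V + 18.3·(cos 117.7°, sin 117.7°) = (24.47, 17.47). VH is perpendicular to HA; with |HA| = 20.6 on the left of VH, A = H + 20.6·(-0.8854, -0.4648) = (6.230, 7.894). So A.x = 6.230.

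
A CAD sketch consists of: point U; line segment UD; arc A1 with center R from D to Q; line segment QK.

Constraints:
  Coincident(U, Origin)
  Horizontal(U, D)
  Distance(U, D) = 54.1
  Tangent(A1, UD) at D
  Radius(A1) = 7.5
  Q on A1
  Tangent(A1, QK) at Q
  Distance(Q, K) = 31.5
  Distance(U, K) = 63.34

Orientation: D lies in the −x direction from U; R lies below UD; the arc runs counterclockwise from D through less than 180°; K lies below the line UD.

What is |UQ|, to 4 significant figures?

61.93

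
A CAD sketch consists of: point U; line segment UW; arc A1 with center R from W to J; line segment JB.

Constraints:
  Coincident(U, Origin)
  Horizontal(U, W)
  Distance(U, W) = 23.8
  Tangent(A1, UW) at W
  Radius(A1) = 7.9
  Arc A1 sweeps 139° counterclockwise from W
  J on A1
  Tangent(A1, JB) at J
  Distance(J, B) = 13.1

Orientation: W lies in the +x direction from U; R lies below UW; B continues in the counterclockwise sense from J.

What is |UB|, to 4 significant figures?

36.29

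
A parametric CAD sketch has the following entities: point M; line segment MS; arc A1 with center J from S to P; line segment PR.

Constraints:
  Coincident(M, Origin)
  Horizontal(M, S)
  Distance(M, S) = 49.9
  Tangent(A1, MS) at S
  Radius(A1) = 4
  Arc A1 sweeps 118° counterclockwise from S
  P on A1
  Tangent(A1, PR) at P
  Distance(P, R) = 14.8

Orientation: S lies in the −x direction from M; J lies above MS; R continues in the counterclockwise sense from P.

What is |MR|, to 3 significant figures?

56.6

On A1, S sits at bearing -90° from J; a 118° counterclockwise sweep puts P at bearing 28°, so P = J + 4.0·(cos 28°, sin 28°) = (-46.4, 5.88). Since A1 is tangent to PR there, JP ⟂ PR, so PR runs along (−sin 28°, cos 28°); with |PR| = 14.8, R = (-53.3, 18.9). Then |MR| = |R − M| = 56.6.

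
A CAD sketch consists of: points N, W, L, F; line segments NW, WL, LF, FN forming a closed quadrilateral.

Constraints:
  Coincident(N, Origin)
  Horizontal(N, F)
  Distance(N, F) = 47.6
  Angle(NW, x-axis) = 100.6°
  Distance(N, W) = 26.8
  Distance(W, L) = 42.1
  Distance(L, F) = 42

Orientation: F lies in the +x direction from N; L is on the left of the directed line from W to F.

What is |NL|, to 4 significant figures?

53.10

N is at the origin; NF is horizontal with |NF| = 47.6 and F in +x, so F = (47.6, 0). NW runs at 100.6° with |NW| = 26.8, so W = (-4.930, 26.34). L is determined by |WL| = 42.1 and |LF| = 42.0 together: it lies at the intersection of circle(W, 42.1) and circle(F, 42.0). With |WF| = 58.77, the foot of the radical line on WF is 29.45 from W and the perpendicular offset is √(42.1² − 29.45²) = 30.08. Taking the left-of-WF solution: L = (34.88, 40.03).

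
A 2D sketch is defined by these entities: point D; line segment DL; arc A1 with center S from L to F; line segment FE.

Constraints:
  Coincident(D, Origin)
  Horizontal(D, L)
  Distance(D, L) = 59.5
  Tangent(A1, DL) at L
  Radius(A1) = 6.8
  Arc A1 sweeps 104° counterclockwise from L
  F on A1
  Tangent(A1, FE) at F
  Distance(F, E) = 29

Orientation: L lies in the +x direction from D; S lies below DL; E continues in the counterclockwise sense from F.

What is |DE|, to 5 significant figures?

70.203

D is at the origin; D and L share the same y with |DL| = 59.5 and L on the +x side, so L = (59.500, 0.0000). The tangent condition forces SL to be normal to DL, so S = L + (0, -6.8) = (59.500, -6.8000). On A1, L sits at bearing 90° from S; a 104° counterclockwise sweep puts F at bearing 194°, so F = S + 6.8·(cos 194°, sin 194°) = (52.902, -8.4451). A1 meets FE tangentially, so SF is at right angles to FE, so FE runs along (−sin 194°, cos 194°); with |FE| = 29.0, E = (59.918, -36.584). Then |DE| = |E − D| = 70.203.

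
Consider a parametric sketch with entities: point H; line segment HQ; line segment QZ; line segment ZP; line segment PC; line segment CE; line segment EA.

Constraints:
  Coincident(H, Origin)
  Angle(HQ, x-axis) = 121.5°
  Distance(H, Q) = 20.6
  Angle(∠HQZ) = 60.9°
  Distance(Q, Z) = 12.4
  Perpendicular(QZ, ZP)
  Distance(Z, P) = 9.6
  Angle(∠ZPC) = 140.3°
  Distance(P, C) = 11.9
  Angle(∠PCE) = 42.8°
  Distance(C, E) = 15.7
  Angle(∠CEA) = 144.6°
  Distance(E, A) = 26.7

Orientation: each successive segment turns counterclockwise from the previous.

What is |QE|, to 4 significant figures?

5.008

H is at the origin; HQ runs at 121.5° with length 20.6, so Q = (-10.76, 17.56). ∠HQZ = 60.9° gives QZ at -119.4° from the x-axis; with |QZ| = 12.4, Z = (-16.85, 6.761). QZ ⟂ ZP, so ZP runs at -29.40°; with |ZP| = 9.6, P = (-8.487, 2.049). ∠ZPC = 140.3° gives PC at 10.30° from the x-axis; with |PC| = 11.9, C = (3.221, 4.176). ∠PCE = 42.8° gives CE at 147.5° from the x-axis; with |CE| = 15.7, E = (-10.02, 12.61). Then |QE| = |E − Q| = 5.008.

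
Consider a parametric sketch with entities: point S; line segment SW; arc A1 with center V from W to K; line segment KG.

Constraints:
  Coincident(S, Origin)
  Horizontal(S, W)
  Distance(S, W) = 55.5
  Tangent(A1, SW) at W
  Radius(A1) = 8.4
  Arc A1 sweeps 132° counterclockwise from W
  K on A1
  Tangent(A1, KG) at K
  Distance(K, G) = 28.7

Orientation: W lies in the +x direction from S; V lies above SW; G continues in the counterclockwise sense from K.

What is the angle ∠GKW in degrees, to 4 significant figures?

114.0°

On A1, W sits at bearing -90° from V; a 132° counterclockwise sweep puts K at bearing 42°, so K = V + 8.4·(cos 42°, sin 42°) = (61.74, 14.02). Tangency of A1 to KG means the radius VK is perpendicular to KG, so KG runs along (−sin 42°, cos 42°); with |KG| = 28.7, G = (42.54, 35.35). Then cos ∠GKW = KG·KW / (|KG||KW|), giving 114.0°.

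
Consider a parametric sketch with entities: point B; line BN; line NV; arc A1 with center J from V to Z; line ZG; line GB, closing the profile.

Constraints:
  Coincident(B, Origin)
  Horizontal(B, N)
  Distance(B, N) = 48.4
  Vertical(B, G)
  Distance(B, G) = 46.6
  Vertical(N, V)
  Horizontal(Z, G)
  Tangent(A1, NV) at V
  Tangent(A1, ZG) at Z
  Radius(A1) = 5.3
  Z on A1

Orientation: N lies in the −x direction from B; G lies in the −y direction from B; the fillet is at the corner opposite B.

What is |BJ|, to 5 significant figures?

59.693

B and G share the same x with |BG| = 46.6 and G on the −y side, so G = (0.0000, -46.600). The virtual corner opposite B is at (-48.400, -46.600). A1 meets NV tangentially, so JV is at right angles to NV and tangency of A1 to ZG means the radius JZ is perpendicular to ZG, with radius 5.3, so the center J sits 5.3 in from both sides at J = (-43.100, -41.300). Then |BJ| = |J − B| = 59.693.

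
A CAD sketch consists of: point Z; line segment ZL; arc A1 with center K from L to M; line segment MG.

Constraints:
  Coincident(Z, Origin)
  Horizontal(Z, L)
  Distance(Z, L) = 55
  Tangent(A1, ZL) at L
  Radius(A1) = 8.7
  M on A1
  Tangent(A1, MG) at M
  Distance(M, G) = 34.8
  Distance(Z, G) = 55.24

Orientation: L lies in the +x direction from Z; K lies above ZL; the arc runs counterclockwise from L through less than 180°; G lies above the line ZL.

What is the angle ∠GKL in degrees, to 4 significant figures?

151.5°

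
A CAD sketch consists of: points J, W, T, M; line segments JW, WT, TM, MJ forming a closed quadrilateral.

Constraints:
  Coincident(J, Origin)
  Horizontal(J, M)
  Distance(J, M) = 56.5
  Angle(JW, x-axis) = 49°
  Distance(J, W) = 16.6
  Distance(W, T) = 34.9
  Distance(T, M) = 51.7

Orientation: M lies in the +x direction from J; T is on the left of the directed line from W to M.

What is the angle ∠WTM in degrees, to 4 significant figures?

62.72°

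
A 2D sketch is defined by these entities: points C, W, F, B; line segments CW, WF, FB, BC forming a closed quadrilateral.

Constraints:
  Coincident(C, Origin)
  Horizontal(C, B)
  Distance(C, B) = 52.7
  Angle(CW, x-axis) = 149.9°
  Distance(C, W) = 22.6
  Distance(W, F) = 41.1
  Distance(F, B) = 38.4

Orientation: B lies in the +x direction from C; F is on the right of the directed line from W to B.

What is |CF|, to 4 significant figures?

18.51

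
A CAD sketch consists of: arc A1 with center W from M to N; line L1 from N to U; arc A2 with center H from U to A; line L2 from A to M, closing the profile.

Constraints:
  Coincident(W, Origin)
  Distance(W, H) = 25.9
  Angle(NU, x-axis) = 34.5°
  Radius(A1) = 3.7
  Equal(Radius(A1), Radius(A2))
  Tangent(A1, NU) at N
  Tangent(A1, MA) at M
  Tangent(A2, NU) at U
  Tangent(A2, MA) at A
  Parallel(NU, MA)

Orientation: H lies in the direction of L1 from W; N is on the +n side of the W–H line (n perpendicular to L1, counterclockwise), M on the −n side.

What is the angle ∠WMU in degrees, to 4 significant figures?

74.05°

The slot axis is L1's direction at 34.5°, so u = (cos 34.5°, sin 34.5°) = (0.8241, 0.5664) and n = (−sin 34.5°, cos 34.5°) = (-0.5664, 0.8241). W is at the origin and H lies 25.9 along u from W, so H = 25.9·u = (21.34, 14.67). Tangency of A1 to both parallel lines with radius 3.7 puts N and M at W ± 3.7·n: N = (-2.096, 3.049), M = (2.096, -3.049). Equal radii place U and A the same way about H: U = H + 3.7·n = (19.25, 17.72), A = H − 3.7·n = (23.44, 11.62). Then cos ∠WMU = MW·MU / (|MW||MU|), giving 74.05°.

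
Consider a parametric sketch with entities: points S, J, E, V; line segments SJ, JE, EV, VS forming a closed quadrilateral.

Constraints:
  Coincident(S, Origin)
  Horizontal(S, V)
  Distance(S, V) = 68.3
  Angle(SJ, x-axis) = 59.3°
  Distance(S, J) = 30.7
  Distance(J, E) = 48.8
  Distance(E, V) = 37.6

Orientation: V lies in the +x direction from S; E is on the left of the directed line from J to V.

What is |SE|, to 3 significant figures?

73.4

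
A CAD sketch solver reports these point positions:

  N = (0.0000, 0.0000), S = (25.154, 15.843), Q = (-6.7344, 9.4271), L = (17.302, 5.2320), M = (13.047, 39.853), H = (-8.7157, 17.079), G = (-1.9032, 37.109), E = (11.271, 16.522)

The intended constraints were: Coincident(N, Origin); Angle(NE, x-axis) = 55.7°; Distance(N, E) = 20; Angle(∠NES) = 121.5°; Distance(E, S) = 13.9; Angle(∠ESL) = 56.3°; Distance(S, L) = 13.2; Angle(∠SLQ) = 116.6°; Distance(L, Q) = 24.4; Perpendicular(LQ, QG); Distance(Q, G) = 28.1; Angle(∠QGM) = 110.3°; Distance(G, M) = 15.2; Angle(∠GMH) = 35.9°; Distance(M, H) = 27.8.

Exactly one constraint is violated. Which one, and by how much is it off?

Distance(M, H) = 27.8 — off by 3.70.

N = (0.00, 0.00) ✓; NE at 55.70° ✓; |NE| = 20.00 ✓; ∠NES = 121.5° ✓; |ES| = 13.90 ✓; ∠ESL = 56.30° ✓; |SL| = 13.20 ✓; ∠SLQ = 116.6° ✓; |LQ| = 24.40 ✓; ∠(LQ, QG) = 90.00° ✓; |QG| = 28.10 ✓; ∠QGM = 110.3° ✓; |GM| = 15.20 ✓; ∠GMH = 35.90° ✓; |MH| = 31.50 ✗.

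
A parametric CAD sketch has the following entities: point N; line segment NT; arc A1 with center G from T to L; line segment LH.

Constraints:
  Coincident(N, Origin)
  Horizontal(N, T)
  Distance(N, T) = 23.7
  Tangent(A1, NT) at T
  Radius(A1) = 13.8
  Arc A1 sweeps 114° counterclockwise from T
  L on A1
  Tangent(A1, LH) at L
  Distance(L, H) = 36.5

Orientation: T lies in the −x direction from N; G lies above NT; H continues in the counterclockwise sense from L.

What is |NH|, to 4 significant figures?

58.79

N is at the origin; N and T share the same y with |NT| = 23.7 and T on the −x side, so T = (-23.70, 0.000). Tangency of A1 to NT means the radius GT is perpendicular to NT, so G = T + (0, 13.8) = (-23.70, 13.80). On A1, T sits at bearing -90° from G; a 114° counterclockwise sweep puts L at bearing 24°, so L = G + 13.8·(cos 24°, sin 24°) = (-11.09, 19.41). Tangency of A1 to LH means the radius GL is perpendicular to LH, so LH runs along (−sin 24°, cos 24°); with |LH| = 36.5, H = (-25.94, 52.76). Then |NH| = |H − N| = 58.79.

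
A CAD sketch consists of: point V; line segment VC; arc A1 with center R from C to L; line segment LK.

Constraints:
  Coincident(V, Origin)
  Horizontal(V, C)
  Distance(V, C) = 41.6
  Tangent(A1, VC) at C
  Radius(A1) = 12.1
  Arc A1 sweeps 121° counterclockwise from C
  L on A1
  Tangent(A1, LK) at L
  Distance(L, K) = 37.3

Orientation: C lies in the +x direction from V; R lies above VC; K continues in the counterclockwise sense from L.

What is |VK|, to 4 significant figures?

60.03

V is at the origin; V and C share the same y with |VC| = 41.6 and C on the +x side, so C = (41.60, 0.000). A1 meets VC tangentially, so RC is at right angles to VC, so R = C + (0, 12.1) = (41.60, 12.10). On A1, C sits at bearing -90° from R; a 121° counterclockwise sweep puts L at bearing 31°, so L = R + 12.1·(cos 31°, sin 31°) = (51.97, 18.33). Since A1 is tangent to LK there, RL ⟂ LK, so LK runs along (−sin 31°, cos 31°); with |LK| = 37.3, K = (32.76, 50.30). Then |VK| = |K − V| = 60.03.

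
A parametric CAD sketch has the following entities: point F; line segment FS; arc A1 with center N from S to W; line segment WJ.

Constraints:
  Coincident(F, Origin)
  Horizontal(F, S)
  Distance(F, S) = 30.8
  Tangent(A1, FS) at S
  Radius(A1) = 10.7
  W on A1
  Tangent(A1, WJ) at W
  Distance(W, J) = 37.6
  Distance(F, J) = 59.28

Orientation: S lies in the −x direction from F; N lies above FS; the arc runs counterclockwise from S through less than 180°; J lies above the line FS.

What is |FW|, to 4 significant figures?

24.92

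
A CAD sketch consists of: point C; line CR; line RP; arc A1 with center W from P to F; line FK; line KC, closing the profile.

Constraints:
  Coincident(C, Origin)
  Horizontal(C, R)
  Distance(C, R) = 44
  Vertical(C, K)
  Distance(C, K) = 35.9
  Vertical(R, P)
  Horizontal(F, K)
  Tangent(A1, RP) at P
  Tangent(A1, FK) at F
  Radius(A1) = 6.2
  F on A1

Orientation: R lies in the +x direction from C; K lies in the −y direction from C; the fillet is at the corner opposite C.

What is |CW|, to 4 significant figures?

48.07

C is at the origin; C and R share the same y with |CR| = 44.0 and R on the +x side, so R = (44.00, 0.000). C and K share the same x with |CK| = 35.9 and K on the −y side, so K = (0.000, -35.90). The virtual corner opposite C is at (44.00, -35.90). The tangent condition forces WP to be normal to RP and the tangent condition forces WF to be normal to FK, with radius 6.2, so the center W sits 6.2 in from both sides at W = (37.80, -29.70). Then |CW| = |W − C| = 48.07.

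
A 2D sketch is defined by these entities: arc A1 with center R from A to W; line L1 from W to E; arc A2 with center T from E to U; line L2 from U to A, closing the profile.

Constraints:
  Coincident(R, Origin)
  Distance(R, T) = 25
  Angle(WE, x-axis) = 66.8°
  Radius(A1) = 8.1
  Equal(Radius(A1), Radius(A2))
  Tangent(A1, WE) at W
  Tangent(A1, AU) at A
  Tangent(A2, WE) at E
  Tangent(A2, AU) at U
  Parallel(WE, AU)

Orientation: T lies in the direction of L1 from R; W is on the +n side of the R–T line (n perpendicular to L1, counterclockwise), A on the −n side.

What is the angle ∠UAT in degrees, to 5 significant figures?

17.952°

The slot axis is L1's direction at 66.8°, so u = (cos 66.8°, sin 66.8°) = (0.39394, 0.91914) and n = (−sin 66.8°, cos 66.8°) = (-0.91914, 0.39394). R is at the origin and T lies 25.0 along u from R, so T = 25.0·u = (9.8485, 22.978). Tangency of A1 to both parallel lines with radius 8.1 puts W and A at R ± 8.1·n: W = (-7.4450, 3.1909), A = (7.4450, -3.1909). Equal radii place E and U the same way about T: E = T + 8.1·n = (2.4036, 26.169), U = T − 8.1·n = (17.294, 19.787). Then cos ∠UAT = AU·AT / (|AU||AT|), giving 17.952°.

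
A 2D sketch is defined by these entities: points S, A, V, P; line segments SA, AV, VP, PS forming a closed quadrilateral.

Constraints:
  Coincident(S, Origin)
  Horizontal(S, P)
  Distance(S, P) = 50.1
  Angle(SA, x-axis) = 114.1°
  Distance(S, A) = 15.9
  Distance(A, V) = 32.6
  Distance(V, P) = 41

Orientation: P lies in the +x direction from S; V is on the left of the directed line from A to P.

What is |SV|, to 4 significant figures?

37.33

Checks: |AV| = 32.60 ✓; |VP| = 41.00 ✓.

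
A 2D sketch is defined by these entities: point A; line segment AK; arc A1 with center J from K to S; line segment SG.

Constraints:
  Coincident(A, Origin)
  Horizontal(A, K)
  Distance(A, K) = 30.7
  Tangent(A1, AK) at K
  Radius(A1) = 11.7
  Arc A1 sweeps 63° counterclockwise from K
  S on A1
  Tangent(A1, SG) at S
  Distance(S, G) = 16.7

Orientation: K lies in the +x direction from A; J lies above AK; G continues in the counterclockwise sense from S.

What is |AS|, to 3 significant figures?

41.6

A is at the origin; A and K share the same y with |AK| = 30.7 and K on the +x side, so K = (30.7, 0.00). Since A1 is tangent to AK there, JK ⟂ AK, so J = K + (0, 11.7) = (30.7, 11.7). On A1, K sits at bearing -90° from J; a 63° counterclockwise sweep puts S at bearing -27°, so S = J + 11.7·(cos -27°, sin -27°) = (41.1, 6.39). Then |AS| = |S − A| = 41.6.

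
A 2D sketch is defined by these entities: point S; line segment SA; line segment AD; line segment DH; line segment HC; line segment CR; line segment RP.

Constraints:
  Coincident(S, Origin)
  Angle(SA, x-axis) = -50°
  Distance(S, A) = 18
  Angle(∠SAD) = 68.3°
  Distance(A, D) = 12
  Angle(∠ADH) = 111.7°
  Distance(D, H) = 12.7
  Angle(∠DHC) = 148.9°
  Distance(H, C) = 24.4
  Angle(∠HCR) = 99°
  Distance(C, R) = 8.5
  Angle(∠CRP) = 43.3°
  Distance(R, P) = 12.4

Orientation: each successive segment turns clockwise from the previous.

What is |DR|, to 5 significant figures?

36.650

S is at the origin; SA runs at -50.0° with length 18.0, so A = (11.570, -13.789). ∠SAD = 68.3° gives AD at -161.70° from the x-axis; with |AD| = 12.0, D = (0.17707, -17.557). ∠ADH = 111.7° gives DH at 130.00° from the x-axis; with |DH| = 12.7, H = (-7.9863, -7.8279). ∠DHC = 148.9° gives HC at 98.900° from the x-axis; with |HC| = 24.4, C = (-11.761, 16.278). ∠HCR = 99.0° gives CR at 17.900° from the x-axis; with |CR| = 8.5, R = (-3.6727, 18.891). Then |DR| = |R − D| = 36.650.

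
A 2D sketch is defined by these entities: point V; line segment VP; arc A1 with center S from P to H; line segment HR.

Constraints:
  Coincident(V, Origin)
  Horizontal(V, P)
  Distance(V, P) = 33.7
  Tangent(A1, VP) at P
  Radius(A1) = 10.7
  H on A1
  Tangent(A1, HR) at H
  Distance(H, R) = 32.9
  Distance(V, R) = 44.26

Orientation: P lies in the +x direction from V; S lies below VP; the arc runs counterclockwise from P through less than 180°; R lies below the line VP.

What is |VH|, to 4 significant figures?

24.76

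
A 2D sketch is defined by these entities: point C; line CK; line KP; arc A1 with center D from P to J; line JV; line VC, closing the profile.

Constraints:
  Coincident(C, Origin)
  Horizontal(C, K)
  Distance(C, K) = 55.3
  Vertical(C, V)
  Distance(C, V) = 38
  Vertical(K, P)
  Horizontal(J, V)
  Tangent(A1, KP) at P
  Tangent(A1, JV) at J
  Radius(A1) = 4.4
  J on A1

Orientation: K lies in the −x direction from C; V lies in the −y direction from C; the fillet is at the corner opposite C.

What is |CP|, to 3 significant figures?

64.7

C is at the origin; C and K share the same y with |CK| = 55.3 and K on the −x side, so K = (-55.3, 0.00). CV is vertical with |CV| = 38.0 and V on the −y side, so V = (0.00, -38.0). The virtual corner opposite C is at (-55.3, -38.0). The tangent condition forces DP to be normal to KP and the tangent condition forces DJ to be normal to JV, with radius 4.4, so the center D sits 4.4 in from both sides at D = (-50.9, -33.6). That places the tangent points at P = (-55.3, -33.6) on KP and J = (-50.9, -38.0) on JV. Then |CP| = |P − C| = 64.7.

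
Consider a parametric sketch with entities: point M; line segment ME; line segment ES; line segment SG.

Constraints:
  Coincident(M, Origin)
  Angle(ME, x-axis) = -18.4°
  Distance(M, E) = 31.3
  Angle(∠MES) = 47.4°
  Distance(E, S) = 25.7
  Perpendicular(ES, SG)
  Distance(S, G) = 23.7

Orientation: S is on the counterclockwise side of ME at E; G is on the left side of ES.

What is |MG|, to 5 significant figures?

4.5618

M is at the origin; ME runs at -18.4° with length 31.3, so E = 31.3·(cos -18.4°, sin -18.4°) = (29.700, -9.8798). ∠MES = 47.4°, so ES runs at -18.4° + (180° − 47.4°) = 114.20° from the x-axis; with |ES| = 25.7, S = E + 25.7·(cos 114.20°, sin 114.20°) = (19.165, 13.562). The perpendicularity gives SG at right angles to ES; with |SG| = 23.7 on the left of ES, G = S + 23.7·(-0.91212, -0.40992) = (-2.4524, 3.8465). Then |MG| = |G − M| = 4.5618.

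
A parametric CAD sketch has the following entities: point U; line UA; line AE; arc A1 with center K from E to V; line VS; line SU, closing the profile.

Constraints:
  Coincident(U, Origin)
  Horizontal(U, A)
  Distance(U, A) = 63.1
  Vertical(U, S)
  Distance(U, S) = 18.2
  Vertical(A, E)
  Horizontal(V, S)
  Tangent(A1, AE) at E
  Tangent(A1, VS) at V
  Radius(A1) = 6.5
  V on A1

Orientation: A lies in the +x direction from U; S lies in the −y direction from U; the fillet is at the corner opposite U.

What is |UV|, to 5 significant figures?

59.454

U is at the origin; UA is horizontal with |UA| = 63.1 and A on the +x side, so A = (63.100, 0.0000). US is vertical with |US| = 18.2 and S on the −y side, so S = (0.0000, -18.200). The virtual corner opposite U is at (63.100, -18.200). A1 meets AE tangentially, so KE is at right angles to AE and tangency of A1 to VS means the radius KV is perpendicular to VS, with radius 6.5, so the center K sits 6.5 in from both sides at K = (56.600, -11.700). That places the tangent points at E = (63.100, -11.700) on AE and V = (56.600, -18.200) on VS. Then |UV| = |V − U| = 59.454.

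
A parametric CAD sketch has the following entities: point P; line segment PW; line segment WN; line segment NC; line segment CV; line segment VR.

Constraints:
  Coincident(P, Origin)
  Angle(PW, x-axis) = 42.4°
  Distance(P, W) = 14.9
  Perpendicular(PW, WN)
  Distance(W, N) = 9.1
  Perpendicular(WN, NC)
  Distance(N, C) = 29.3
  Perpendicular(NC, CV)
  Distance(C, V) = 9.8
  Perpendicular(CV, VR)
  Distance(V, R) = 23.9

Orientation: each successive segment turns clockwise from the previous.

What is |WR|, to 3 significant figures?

5.45

P is at the origin; PW runs at 42.4° with length 14.9, so W = (11.0, 10.0). PW ⟂ WN, so WN runs at -47.6°; with |WN| = 9.1, N = (17.1, 3.33). WN is perpendicular to NC, so NC runs at -138°; with |NC| = 29.3, C = (-4.50, -16.4). The perpendicularity gives CV at right angles to NC, so CV runs at 132°; with |CV| = 9.8, V = (-11.1, -9.19). The perpendicularity gives VR at right angles to CV, so VR runs at 42.4°; with |VR| = 23.9, R = (6.54, 6.92). Then |WR| = |R − W| = 5.45.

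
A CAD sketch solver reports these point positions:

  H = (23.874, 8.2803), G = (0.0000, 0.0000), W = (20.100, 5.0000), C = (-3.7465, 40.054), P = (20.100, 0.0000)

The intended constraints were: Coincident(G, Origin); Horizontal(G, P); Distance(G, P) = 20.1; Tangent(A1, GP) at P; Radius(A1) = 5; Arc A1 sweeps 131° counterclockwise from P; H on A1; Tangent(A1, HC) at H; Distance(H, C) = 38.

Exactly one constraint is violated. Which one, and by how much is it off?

Distance(H, C) = 38 — off by 4.10.

G = (0.00, 0.00) ✓; G.y = 0.00, P.y = 0.00 ✓; |GP| = 20.10 ✓; ∠(WP, PG) = 90.00° ✓; |WP| = 5.000 ✓; bearing(W→H) − bearing(W→P) = 131.0° ✓; |WH| = 5.000 ✓; ∠(WH, HC) = 90.00° ✓; |HC| = 42.10 ✗.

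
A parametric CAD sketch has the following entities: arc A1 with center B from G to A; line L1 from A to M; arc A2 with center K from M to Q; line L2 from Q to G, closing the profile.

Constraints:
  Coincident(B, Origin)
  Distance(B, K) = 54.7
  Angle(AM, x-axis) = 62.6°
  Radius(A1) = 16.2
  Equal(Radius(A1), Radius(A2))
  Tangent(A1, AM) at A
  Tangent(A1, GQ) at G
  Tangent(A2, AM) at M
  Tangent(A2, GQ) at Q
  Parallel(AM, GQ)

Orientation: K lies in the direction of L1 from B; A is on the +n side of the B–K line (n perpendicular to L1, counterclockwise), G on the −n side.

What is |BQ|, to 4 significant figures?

57.05

The slot axis is L1's direction at 62.6°, so u = (cos 62.6°, sin 62.6°) = (0.4602, 0.8878) and n = (−sin 62.6°, cos 62.6°) = (-0.8878, 0.4602). B is at the origin and K lies 54.7 along u from B, so K = 54.7·u = (25.17, 48.56). Tangency of A1 to both parallel lines with radius 16.2 puts A and G at B ± 16.2·n: A = (-14.38, 7.455), G = (14.38, -7.455). Equal radii place M and Q the same way about K: M = K + 16.2·n = (10.79, 56.02), Q = K − 16.2·n = (39.56, 41.11). Then |BQ| = |Q − B| = 57.05.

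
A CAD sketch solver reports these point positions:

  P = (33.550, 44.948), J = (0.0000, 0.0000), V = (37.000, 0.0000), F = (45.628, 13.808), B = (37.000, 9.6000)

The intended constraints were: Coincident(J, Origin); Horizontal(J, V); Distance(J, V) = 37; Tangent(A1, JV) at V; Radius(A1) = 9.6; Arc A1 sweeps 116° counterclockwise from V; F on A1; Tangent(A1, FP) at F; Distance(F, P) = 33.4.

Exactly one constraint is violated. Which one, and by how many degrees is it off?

Tangent(A1, FP) at F — off by 4.80°.

J = (0.00, 0.00) ✓; J.y = 0.00, V.y = 0.00 ✓; |JV| = 37.00 ✓; ∠(BV, VJ) = 90.00° ✓; |BV| = 9.600 ✓; bearing(B→F) − bearing(B→V) = 116.0° ✓; |BF| = 9.599 ✓; ∠(BF, FP) = 94.80° ✗; |FP| = 33.40 ✓.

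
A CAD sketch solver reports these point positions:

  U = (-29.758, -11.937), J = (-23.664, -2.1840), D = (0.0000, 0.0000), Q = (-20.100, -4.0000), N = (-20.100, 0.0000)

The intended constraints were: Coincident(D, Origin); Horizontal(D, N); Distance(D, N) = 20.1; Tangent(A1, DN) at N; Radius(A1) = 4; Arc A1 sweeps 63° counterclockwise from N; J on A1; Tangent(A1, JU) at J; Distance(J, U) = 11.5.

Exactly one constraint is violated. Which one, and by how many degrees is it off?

Tangent(A1, JU) at J — off by 5.00°.

D = (0.00, 0.00) ✓; D.y = 0.00, N.y = 0.00 ✓; |DN| = 20.10 ✓; ∠(QN, ND) = 90.00° ✓; |QN| = 4.000 ✓; bearing(Q→J) − bearing(Q→N) = 63.00° ✓; |QJ| = 4.000 ✓; ∠(QJ, JU) = 95.00° ✗; |JU| = 11.50 ✓.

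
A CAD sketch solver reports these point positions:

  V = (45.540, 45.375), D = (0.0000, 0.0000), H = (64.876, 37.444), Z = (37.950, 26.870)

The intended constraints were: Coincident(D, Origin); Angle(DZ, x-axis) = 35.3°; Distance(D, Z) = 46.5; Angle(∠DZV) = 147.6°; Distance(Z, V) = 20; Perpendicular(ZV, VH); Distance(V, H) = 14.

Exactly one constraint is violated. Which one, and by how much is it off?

Distance(V, H) = 14 — off by 6.90.

D = (0.00, 0.00) ✓; DZ at 35.30° ✓; |DZ| = 46.50 ✓; ∠DZV = 147.6° ✓; |ZV| = 20.00 ✓; ∠(ZV, VH) = 90.00° ✓; |VH| = 20.90 ✗.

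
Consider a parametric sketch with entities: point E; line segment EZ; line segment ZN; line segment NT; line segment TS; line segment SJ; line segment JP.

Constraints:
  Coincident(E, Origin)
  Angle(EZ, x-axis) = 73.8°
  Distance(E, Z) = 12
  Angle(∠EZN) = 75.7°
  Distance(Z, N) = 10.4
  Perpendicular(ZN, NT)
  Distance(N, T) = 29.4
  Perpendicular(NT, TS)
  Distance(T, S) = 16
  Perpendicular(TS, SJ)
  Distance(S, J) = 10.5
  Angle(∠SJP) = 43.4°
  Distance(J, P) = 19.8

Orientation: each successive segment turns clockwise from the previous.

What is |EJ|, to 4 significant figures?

11.23

E is at the origin; EZ runs at 73.8° with length 12.0, so Z = (3.348, 11.52). ∠EZN = 75.7° gives ZN at -30.50° from the x-axis; with |ZN| = 10.4, N = (12.31, 6.245). ZN is perpendicular to NT, so NT runs at -120.5°; with |NT| = 29.4, T = (-2.613, -19.09). NT is perpendicular to TS, so TS runs at 149.5°; with |TS| = 16.0, S = (-16.40, -10.97). TS is perpendicular to SJ, so SJ runs at 59.50°; with |SJ| = 10.5, J = (-11.07, -1.919). Then |EJ| = |J − E| = 11.23.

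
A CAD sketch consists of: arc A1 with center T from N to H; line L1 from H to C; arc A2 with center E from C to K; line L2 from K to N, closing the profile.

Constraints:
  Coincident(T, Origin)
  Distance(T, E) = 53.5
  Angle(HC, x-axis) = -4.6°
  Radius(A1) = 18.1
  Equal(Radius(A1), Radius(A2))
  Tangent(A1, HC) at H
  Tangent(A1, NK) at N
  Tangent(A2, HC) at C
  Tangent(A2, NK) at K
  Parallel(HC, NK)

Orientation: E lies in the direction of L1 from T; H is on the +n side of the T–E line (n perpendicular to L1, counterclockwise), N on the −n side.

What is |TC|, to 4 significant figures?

56.48

Tangency of A1 to both parallel lines with radius 18.1 puts H and N at T ± 18.1·n: H = (1.452, 18.04), N = (-1.452, -18.04). Equal radii place C and K the same way about E: C = E + 18.1·n = (54.78, 13.75), K = E − 18.1·n = (51.88, -22.33). Then |TC| = |C − T| = 56.48.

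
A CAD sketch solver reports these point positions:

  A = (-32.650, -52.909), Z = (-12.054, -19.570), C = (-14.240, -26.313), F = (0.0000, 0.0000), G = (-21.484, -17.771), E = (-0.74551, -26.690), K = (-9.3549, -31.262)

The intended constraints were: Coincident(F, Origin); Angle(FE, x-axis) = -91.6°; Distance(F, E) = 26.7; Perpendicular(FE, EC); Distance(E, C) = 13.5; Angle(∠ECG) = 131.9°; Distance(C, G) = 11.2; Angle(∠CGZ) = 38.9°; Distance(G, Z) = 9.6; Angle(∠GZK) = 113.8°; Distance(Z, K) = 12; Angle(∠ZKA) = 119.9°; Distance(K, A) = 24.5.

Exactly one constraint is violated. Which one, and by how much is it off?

Distance(K, A) = 24.5 — off by 7.30.

F = (0.00, 0.00) ✓; FE at -91.60° ✓; |FE| = 26.70 ✓; ∠(FE, EC) = 90.00° ✓; |EC| = 13.50 ✓; ∠ECG = 131.9° ✓; |CG| = 11.20 ✓; ∠CGZ = 38.90° ✓; |GZ| = 9.600 ✓; ∠GZK = 113.8° ✓; |ZK| = 12.00 ✓; ∠ZKA = 119.9° ✓; |KA| = 31.80 ✗.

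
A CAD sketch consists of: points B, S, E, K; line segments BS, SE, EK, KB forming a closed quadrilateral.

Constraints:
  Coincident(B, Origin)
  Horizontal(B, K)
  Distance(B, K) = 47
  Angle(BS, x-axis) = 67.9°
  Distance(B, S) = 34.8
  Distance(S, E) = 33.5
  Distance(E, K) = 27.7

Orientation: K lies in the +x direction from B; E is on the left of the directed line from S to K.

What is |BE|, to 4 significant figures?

53.93

Checks: |SE| = 33.50 ✓; |EK| = 27.70 ✓.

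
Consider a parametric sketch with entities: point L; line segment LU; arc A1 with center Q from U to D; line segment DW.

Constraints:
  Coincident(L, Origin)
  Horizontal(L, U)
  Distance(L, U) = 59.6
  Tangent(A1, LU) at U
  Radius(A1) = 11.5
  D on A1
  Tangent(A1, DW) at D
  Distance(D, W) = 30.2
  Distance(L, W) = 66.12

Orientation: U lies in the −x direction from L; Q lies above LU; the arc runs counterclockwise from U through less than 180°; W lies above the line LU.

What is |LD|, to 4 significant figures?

49.72

L is at the origin; L and U share the same y with |LU| = 59.6 and U on the −x side, so U = (-59.60, 0.000). The tangent condition forces QU to be normal to LU, so Q = U + (0, 11.5) = (-59.60, 11.50). Since QD ⟂ DW (tangency), |QW| = √(11.5² + 30.2²) = 32.32 regardless of where D sits on A1. So W lies on both circle(L, 66.12) and circle(Q, 32.32); the above-LU intersection is W = (-50.62, 42.54). D is the foot of the tangent from W: D = (-48.14, 12.44).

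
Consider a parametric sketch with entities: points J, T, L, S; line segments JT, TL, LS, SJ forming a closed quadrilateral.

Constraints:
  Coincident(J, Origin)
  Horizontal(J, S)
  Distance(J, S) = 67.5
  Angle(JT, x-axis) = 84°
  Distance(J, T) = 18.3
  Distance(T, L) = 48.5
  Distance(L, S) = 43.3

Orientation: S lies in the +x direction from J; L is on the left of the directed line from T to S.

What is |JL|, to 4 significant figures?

59.74

J is at the origin; J and S share the same y with |JS| = 67.5 and S in +x, so S = (67.5, 0). JT runs at 84.0° with |JT| = 18.3, so T = (1.913, 18.20). L is determined by |TL| = 48.5 and |LS| = 43.3 together: it lies at the intersection of circle(T, 48.5) and circle(S, 43.3). With |TS| = 68.07, the foot of the radical line on TS is 37.54 from T and the perpendicular offset is √(48.5² − 37.54²) = 30.71. Taking the left-of-TS solution: L = (46.30, 37.75).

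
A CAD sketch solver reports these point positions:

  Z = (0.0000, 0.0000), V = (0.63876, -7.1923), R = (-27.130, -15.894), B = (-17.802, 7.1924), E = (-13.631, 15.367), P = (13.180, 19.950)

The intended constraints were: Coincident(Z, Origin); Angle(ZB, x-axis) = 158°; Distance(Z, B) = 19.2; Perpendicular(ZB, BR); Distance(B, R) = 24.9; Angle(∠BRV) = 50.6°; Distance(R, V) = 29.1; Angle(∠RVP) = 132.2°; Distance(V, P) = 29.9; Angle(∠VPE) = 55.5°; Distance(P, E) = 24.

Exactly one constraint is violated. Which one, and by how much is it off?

Distance(P, E) = 24 — off by 3.20.

Z = (0.00, 0.00) ✓; ZB at 158.0° ✓; |ZB| = 19.20 ✓; ∠(ZB, BR) = 90.00° ✓; |BR| = 24.90 ✓; ∠BRV = 50.60° ✓; |RV| = 29.10 ✓; ∠RVP = 132.2° ✓; |VP| = 29.90 ✓; ∠VPE = 55.50° ✓; |PE| = 27.20 ✗.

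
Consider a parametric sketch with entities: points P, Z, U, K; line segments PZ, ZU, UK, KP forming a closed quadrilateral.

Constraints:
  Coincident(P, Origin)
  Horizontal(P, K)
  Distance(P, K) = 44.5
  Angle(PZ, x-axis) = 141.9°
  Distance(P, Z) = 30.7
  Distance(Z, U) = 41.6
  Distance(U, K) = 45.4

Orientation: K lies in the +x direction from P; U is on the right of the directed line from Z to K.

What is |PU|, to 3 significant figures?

14.0

P is at the origin; P and K share the same y with |PK| = 44.5 and K in +x, so K = (44.5, 0). PZ runs at 141.9° with |PZ| = 30.7, so Z = (-24.2, 18.9). U is determined by |ZU| = 41.6 and |UK| = 45.4 together: it lies at the intersection of circle(Z, 41.6) and circle(K, 45.4). With |ZK| = 71.2, the foot of the radical line on ZK is 33.3 from Z and the perpendicular offset is √(41.6² − 33.3²) = 24.9. Taking the right-of-ZK solution: U = (1.30, -14.0).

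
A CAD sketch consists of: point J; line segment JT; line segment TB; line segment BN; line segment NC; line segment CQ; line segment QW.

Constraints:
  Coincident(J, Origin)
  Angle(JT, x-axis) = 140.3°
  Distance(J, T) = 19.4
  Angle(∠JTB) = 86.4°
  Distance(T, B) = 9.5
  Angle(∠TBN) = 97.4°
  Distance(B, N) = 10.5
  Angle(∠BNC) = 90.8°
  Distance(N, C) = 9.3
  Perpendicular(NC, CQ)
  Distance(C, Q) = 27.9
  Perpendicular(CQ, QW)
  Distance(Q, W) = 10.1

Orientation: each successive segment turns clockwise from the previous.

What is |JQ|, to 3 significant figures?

35.4

∠BNC = 90.8° gives NC at -125° from the x-axis; with |NC| = 9.3, C = (-5.25, 5.54). NC is perpendicular to CQ, so CQ runs at 145°; with |CQ| = 27.9, Q = (-28.1, 21.6). Then |JQ| = |Q − J| = 35.4.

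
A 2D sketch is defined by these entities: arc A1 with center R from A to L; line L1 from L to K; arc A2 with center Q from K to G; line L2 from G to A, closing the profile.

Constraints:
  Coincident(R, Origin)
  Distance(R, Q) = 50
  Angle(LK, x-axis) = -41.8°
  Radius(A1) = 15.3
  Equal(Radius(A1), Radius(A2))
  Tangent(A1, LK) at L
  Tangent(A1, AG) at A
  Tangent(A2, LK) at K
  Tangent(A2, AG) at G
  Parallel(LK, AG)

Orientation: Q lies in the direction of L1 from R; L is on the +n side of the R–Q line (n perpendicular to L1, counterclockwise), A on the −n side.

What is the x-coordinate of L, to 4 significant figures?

10.20

The slot axis is L1's direction at -41.8°, so u = (cos -41.8°, sin -41.8°) = (0.7455, -0.6665) and n = (−sin -41.8°, cos -41.8°) = (0.6665, 0.7455). R is at the origin and Q lies 50.0 along u from R, so Q = 50.0·u = (37.27, -33.33). Tangency of A1 to both parallel lines with radius 15.3 puts L and A at R ± 15.3·n: L = (10.20, 11.41), A = (-10.20, -11.41). So L.x = 10.20.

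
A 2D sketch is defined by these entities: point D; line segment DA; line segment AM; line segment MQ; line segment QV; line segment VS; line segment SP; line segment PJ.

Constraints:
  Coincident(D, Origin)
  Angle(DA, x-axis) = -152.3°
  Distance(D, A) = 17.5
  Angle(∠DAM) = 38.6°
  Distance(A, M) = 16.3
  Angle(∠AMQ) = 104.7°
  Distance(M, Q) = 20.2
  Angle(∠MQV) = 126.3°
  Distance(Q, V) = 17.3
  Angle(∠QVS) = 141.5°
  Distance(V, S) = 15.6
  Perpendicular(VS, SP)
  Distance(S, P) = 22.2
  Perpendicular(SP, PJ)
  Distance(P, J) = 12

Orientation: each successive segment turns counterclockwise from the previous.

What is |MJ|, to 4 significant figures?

18.56

VS ⟂ SP, so SP runs at -113.4°; with |SP| = 22.2, P = (-22.04, 8.082). SP is perpendicular to PJ, so PJ runs at -23.40°; with |PJ| = 12.0, J = (-11.03, 3.316). Then |MJ| = |J − M| = 18.56.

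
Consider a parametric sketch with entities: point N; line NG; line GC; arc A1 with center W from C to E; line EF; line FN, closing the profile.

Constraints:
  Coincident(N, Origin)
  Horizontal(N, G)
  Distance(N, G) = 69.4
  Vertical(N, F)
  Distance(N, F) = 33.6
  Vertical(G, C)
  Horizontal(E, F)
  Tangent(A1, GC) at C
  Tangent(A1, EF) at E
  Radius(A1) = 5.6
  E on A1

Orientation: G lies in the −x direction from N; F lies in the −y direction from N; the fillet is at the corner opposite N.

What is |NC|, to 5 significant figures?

74.836

N is at the origin; N and G share the same y with |NG| = 69.4 and G on the −x side, so G = (-69.400, 0.0000). N and F share the same x with |NF| = 33.6 and F on the −y side, so F = (0.0000, -33.600). The virtual corner opposite N is at (-69.400, -33.600). The tangent condition forces WC to be normal to GC and A1 meets EF tangentially, so WE is at right angles to EF, with radius 5.6, so the center W sits 5.6 in from both sides at W = (-63.800, -28.000). That places the tangent points at C = (-69.400, -28.000) on GC and E = (-63.800, -33.600) on EF. Then |NC| = |C − N| = 74.836.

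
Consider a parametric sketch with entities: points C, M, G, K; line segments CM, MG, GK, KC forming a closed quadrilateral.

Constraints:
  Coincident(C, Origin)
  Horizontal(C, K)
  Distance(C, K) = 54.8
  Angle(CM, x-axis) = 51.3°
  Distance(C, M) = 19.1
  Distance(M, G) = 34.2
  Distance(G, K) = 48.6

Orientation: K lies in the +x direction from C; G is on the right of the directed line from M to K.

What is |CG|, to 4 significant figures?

21.77

Checks: |MG| = 34.20 ✓; |GK| = 48.60 ✓.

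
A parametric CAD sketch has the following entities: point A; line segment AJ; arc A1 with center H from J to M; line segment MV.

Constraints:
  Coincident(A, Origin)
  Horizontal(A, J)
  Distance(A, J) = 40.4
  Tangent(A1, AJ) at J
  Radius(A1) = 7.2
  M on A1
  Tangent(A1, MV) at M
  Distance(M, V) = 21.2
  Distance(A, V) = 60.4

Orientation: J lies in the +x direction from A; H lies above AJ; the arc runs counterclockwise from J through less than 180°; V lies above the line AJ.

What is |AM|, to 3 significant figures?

47.2

Checks: |HM| = 7.200 ✓; ∠(HM, MV) = 90.00° ✓; |MV| = 21.20 ✓; |AV| = 60.40 ✓.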